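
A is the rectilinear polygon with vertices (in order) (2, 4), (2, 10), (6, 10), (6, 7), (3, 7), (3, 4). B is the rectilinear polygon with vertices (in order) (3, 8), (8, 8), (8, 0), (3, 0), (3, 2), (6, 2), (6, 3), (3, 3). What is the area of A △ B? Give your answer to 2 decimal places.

46.00

|A| = 15, |B| = 37, |A∩B| = 3.
|A △ B| = |A| + |B| − 2·|A∩B| = 15 + 37 − 6 = 46.00.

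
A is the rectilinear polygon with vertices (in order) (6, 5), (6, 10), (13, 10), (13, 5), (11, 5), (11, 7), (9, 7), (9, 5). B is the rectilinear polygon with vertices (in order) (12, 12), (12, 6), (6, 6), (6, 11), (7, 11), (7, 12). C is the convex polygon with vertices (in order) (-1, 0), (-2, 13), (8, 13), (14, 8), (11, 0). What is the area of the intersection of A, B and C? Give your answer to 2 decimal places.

21.93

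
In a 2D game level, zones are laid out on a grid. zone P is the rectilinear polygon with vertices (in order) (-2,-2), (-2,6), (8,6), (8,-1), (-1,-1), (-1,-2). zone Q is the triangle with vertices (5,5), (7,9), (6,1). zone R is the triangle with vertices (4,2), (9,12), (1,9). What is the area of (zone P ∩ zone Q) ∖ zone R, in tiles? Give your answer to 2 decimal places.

|zone P ∩ zone Q| = 4.3125.
|(zone P ∩ zone Q) ∩ zone R| = 0.6667.
|(zone P ∩ zone Q) ∖ zone R| = 4.3125 − 0.6667 = 3.65.

3.65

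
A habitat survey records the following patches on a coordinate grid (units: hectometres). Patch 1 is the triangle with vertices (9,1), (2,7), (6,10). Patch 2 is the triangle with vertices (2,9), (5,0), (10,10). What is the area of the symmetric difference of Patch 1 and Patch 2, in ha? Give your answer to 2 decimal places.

23.63

|Patch 1| = 22.5, |Patch 2| = 37.5, |Patch 1∩Patch 2| = 18.185.
|Patch 1 △ Patch 2| = |Patch 1| + |Patch 2| − 2·|Patch 1∩Patch 2| = 22.5 + 37.5 − 36.37 = 23.63.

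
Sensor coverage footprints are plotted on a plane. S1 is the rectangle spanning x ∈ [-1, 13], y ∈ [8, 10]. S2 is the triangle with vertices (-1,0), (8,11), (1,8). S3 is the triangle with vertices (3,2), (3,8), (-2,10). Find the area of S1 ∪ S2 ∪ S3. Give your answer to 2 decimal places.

By inclusion–exclusion:
Individual areas: |S1| = 28, |S2| = 25, |S3| = 15.
|S1∩S2| = 6.0606.
|S1∩S3| = 3.15.
|S2∩S3| = 8.4352.
|S1∩S2∩S3| = 0.4138.
|S1 ∪ S2 ∪ S3| = 68 − 17.6458 + 0.4138 = 50.77.

50.77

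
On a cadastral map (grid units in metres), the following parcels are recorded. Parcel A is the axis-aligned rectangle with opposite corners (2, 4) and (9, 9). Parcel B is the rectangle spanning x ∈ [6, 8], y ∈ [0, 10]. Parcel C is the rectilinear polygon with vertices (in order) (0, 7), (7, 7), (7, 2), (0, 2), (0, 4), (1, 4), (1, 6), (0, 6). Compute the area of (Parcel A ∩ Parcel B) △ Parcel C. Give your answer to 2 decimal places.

|Parcel A ∩ Parcel B| = 10.
|(Parcel A ∩ Parcel B) ∩ Parcel C| = 3.
|(Parcel A ∩ Parcel B) △ Parcel C| = 10 + 33 − 6 = 37.00.

37.00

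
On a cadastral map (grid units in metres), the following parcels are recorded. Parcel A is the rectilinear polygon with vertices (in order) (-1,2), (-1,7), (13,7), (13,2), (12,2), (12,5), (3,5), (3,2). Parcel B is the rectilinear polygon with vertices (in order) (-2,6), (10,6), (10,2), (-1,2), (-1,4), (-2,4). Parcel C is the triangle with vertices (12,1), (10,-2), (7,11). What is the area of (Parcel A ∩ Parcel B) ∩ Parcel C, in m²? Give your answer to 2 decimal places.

The region (Parcel A ∩ Parcel B) ∩ Parcel C is the polygon with vertices (9.5,6), (10,5), (8.385,5), (8.154,6).
By the shoelace formula its area is 1.48.

1.48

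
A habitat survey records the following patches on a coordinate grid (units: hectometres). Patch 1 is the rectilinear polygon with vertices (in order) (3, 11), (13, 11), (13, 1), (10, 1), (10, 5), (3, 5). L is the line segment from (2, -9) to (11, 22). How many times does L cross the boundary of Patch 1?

The segment meets the boundary at (7.806,11), (6.065,5).

2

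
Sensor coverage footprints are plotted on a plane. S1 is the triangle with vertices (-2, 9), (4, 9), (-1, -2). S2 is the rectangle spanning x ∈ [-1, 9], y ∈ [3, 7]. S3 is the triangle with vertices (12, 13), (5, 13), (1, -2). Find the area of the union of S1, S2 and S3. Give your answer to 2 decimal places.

99.69

By inclusion–exclusion:
Individual areas: |S1| = 33, |S2| = 40, |S3| = 52.5.
|S1∩S2| = 12.7273.
|S1∩S3| = 0.0118.
|S2∩S3| = 13.0667.
|S1∩S2∩S3| = 0.
|S1 ∪ S2 ∪ S3| = 125.5 − 25.8058 + 0 = 99.69.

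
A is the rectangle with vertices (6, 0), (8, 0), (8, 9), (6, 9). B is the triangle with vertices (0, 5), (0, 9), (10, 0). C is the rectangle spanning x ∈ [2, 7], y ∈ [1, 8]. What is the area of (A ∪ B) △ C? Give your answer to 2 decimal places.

37.40

|A ∪ B| = 35.6.
|(A ∪ B) ∩ C| = 16.6.
|(A ∪ B) △ C| = 35.6 + 35 − 33.2 = 37.40.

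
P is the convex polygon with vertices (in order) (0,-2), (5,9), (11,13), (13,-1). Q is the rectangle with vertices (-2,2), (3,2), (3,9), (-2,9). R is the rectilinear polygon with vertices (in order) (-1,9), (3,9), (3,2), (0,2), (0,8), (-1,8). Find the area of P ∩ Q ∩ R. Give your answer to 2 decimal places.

1.54

The intersection is the polygon with vertices (3,2), (1.818,2), (3,4.6).
By the shoelace formula its area is 1.54.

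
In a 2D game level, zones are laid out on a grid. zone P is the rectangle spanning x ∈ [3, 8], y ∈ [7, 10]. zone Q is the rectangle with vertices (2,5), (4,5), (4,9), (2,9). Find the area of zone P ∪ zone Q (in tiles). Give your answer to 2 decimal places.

21.00

By inclusion–exclusion:
Individual areas: |zone P| = 15, |zone Q| = 8.
|zone P∩zone Q|: x∈[3,4], y∈[7,9] → 1·2 = 2.
|zone P ∪ zone Q| = 23 − 2 = 21.00.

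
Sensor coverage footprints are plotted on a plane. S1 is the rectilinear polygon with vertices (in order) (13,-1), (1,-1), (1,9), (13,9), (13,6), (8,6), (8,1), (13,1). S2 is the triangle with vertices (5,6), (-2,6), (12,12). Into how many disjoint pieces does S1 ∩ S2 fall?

S1 ∩ S2 is a single connected region.

1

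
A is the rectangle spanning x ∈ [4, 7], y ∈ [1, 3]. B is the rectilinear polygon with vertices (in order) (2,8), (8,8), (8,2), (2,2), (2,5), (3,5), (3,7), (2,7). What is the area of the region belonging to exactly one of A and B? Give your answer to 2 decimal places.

34.00

|A| = 6, |B| = 34, |A∩B| = 3.
|A △ B| = |A| + |B| − 2·|A∩B| = 6 + 34 − 6 = 34.00.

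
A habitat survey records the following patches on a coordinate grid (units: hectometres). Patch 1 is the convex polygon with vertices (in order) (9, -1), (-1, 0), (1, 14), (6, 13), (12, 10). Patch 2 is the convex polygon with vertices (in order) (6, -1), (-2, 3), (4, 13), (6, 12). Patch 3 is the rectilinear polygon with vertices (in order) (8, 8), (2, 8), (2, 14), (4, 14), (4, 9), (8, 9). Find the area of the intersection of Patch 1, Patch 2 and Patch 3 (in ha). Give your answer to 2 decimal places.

The intersection is the polygon with vertices (4,13), (4,9), (6,9), (6,8), (2,8), (2,9.667).
By the shoelace formula its area is 8.67.

8.67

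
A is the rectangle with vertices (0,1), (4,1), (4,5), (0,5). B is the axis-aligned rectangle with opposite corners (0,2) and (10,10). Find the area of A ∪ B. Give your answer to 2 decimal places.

84.00

By inclusion–exclusion:
Individual areas: |A| = 16, |B| = 80.
|A∩B|: x∈[0,4], y∈[2,5] → 4·3 = 12.
|A ∪ B| = 96 − 12 = 84.00.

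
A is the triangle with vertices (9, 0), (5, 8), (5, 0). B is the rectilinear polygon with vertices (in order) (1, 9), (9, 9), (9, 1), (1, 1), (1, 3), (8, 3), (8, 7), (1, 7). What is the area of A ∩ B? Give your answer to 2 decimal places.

6.25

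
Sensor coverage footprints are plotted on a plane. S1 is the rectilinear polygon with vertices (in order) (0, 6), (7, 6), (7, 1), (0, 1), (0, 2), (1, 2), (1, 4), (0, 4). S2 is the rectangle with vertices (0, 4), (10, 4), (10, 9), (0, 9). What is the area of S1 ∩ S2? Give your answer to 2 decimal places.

The intersection is the polygon with vertices (7,6), (7,4), (1,4), (0,4), (0,6).
By the shoelace formula its area is 14.00.

14.00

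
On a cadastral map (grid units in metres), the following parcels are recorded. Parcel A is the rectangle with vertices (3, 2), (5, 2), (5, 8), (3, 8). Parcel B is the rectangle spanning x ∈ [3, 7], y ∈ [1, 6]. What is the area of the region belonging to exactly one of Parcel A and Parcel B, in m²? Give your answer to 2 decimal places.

16.00

|Parcel A∩Parcel B|: x∈[3,5], y∈[2,6] → 2·4 = 8.
|Parcel A △ Parcel B| = |Parcel A| + |Parcel B| − 2·|Parcel A∩Parcel B| = 12 + 20 − 16 = 16.00.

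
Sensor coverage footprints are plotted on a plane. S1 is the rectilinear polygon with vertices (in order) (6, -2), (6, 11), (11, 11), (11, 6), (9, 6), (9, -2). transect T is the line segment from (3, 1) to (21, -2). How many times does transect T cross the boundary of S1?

2

The segment meets the boundary at (9,0), (6,0.5).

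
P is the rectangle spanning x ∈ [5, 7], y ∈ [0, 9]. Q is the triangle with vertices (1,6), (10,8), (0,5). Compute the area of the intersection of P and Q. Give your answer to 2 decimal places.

The intersection is the polygon with vertices (7,7.1), (5,6.5), (5,6.889), (7,7.333).
By the shoelace formula its area is 0.62.

0.62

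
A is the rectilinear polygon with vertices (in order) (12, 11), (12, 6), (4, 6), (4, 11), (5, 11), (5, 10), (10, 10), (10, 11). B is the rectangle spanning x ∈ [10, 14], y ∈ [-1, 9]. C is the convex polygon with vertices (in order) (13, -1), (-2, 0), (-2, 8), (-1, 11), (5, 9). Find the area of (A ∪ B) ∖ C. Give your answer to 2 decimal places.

56.91

|A ∪ B| = 69.
|(A ∪ B) ∩ C| = 12.0917.
|(A ∪ B) ∖ C| = 69 − 12.0917 = 56.91.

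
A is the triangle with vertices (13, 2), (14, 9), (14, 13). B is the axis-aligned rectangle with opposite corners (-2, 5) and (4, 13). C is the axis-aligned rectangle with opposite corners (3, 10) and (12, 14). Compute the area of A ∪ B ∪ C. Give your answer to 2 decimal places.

83.00

By inclusion–exclusion:
Individual areas: |A| = 2, |B| = 48, |C| = 36.
|A∩B| = 0.
|A∩C| = 0.
|B∩C|: x∈[3,4], y∈[10,13] → 1·3 = 3.
|A∩B∩C| = 0.
|A ∪ B ∪ C| = 86 − 3 + 0 = 83.00.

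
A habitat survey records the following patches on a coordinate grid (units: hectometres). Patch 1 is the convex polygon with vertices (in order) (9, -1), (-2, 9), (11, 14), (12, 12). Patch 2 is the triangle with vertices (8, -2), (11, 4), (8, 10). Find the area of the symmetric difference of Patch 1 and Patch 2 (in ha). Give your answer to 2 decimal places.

|Patch 1| = 102, |Patch 2| = 18, |Patch 1∩Patch 2| = 15.554.
|Patch 1 △ Patch 2| = |Patch 1| + |Patch 2| − 2·|Patch 1∩Patch 2| = 102 + 18 − 31.1081 = 88.89.

88.89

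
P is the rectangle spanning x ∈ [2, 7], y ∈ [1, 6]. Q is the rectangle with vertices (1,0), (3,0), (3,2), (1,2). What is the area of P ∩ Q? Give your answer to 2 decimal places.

1.00

|P∩Q|: x∈[2,3], y∈[1,2] → 1·1 = 1.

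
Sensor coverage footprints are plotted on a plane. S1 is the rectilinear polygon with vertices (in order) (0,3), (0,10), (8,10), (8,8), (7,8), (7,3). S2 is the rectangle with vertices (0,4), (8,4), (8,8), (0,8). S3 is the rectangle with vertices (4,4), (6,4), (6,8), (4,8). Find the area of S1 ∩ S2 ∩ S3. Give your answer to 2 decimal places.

The intersection is the polygon with vertices (6,8), (6,4), (4,4), (4,8).
By the shoelace formula its area is 8.00.

8.00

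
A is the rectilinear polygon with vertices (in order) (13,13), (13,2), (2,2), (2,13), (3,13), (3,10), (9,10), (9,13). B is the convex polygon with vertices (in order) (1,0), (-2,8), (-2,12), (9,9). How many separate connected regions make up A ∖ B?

2

A ∖ B splits into 2 disjoint pieces (area 67.6111, area 2.2273).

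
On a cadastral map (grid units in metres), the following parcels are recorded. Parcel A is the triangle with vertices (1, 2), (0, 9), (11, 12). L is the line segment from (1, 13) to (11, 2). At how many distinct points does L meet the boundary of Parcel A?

The segment meets the boundary at (6.238,7.238), (3.715,10.013).

2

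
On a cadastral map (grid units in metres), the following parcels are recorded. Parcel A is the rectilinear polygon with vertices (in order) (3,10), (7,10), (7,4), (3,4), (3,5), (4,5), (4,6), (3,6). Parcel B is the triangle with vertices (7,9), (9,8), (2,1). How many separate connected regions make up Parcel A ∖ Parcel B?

2

Parcel A ∖ Parcel B splits into 2 disjoint pieces (area 15.1875, area 2).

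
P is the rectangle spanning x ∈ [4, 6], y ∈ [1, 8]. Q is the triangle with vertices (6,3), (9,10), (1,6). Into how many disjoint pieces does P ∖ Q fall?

P ∖ Q splits into 2 disjoint pieces (area 5.2, area 0.25).

2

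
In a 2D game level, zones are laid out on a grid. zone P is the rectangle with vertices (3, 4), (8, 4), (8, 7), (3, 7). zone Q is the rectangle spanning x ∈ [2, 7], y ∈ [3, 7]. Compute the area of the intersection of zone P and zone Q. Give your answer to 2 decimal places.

12.00

|zone P∩zone Q|: x∈[3,7], y∈[4,7] → 4·3 = 12.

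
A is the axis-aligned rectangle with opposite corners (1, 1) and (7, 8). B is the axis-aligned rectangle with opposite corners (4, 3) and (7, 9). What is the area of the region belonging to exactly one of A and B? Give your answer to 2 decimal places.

|A∩B|: x∈[4,7], y∈[3,8] → 3·5 = 15.
|A △ B| = |A| + |B| − 2·|A∩B| = 42 + 18 − 30 = 30.00.

30.00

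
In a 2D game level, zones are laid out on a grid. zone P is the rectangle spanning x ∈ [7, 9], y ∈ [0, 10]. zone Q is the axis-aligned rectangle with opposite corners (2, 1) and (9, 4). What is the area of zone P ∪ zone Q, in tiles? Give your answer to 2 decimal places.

35.00

By inclusion–exclusion:
Individual areas: |zone P| = 20, |zone Q| = 21.
|zone P∩zone Q|: x∈[7,9], y∈[1,4] → 2·3 = 6.
|zone P ∪ zone Q| = 41 − 6 = 35.00.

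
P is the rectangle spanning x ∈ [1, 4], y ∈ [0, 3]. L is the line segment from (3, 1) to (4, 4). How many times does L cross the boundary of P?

The segment meets the boundary at (3.667,3).

1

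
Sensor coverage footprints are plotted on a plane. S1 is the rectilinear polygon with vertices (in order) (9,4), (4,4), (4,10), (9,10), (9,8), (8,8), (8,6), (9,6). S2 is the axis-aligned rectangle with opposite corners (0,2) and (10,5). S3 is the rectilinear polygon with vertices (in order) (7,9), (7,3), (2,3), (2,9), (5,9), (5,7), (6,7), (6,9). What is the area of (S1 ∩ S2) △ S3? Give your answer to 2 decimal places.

27.00

|S1 ∩ S2| = 5.
|(S1 ∩ S2) ∩ S3| = 3.
|(S1 ∩ S2) △ S3| = 5 + 28 − 6 = 27.00.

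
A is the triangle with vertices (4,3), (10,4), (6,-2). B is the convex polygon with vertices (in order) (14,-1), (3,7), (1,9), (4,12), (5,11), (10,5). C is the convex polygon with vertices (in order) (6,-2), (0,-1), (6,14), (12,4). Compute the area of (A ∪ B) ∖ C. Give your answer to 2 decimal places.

|A ∪ B| = 56.5361.
|(A ∪ B) ∩ C| = 43.155.
|(A ∪ B) ∖ C| = 56.5361 − 43.155 = 13.38.

13.38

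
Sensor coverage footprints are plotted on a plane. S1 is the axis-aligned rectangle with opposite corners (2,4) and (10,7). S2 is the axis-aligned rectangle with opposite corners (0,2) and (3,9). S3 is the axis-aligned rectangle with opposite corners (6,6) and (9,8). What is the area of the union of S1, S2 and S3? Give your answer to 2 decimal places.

By inclusion–exclusion:
Individual areas: |S1| = 24, |S2| = 21, |S3| = 6.
|S1∩S2|: x∈[2,3], y∈[4,7] → 1·3 = 3.
|S1∩S3|: x∈[6,9], y∈[6,7] → 3·1 = 3.
|S2∩S3| = 0 (no overlap).
|S1∩S2∩S3| = 0.
|S1 ∪ S2 ∪ S3| = 51 − 6 + 0 = 45.00.

45.00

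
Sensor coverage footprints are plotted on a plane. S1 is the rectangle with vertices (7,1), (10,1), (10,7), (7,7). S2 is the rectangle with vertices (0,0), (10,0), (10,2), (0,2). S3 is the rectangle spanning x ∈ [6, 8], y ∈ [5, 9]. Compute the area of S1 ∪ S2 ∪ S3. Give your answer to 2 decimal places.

By inclusion–exclusion:
Individual areas: |S1| = 18, |S2| = 20, |S3| = 8.
|S1∩S2|: x∈[7,10], y∈[1,2] → 3·1 = 3.
|S1∩S3|: x∈[7,8], y∈[5,7] → 1·2 = 2.
|S2∩S3| = 0 (no overlap).
|S1∩S2∩S3| = 0.
|S1 ∪ S2 ∪ S3| = 46 − 5 + 0 = 41.00.

41.00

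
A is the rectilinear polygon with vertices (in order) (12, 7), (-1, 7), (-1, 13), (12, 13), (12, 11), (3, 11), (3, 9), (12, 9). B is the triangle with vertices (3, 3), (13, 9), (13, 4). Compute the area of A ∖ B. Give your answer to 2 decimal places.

58.37

|A| = 60, |A∩B| = 1.6333.
|A ∖ B| = |A| − |A∩B| = 60 − 1.6333 = 58.37.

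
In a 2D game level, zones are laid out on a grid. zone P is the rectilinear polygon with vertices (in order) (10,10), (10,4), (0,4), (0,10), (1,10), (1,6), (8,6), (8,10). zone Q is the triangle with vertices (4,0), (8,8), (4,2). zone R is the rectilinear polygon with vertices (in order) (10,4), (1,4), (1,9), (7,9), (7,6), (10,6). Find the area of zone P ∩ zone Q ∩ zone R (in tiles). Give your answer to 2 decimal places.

The intersection is the polygon with vertices (6.667,6), (7,6), (6,4), (5.333,4).
By the shoelace formula its area is 1.00.

1.00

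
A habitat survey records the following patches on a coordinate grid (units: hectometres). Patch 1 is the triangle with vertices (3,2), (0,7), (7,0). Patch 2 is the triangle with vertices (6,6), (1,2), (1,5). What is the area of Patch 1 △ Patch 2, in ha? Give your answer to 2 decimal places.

10.89

|Patch 1| = 7, |Patch 2| = 7.5, |Patch 1∩Patch 2| = 1.8053.
|Patch 1 △ Patch 2| = |Patch 1| + |Patch 2| − 2·|Patch 1∩Patch 2| = 7 + 7.5 − 3.6106 = 10.89.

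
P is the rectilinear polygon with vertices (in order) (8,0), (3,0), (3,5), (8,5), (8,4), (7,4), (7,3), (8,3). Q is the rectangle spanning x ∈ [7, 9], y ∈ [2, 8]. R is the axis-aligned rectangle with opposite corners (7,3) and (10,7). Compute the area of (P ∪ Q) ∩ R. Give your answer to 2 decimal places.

8.00

The region (P ∪ Q) ∩ R is the polygon with vertices (7,7), (9,7), (9,3), (7,3), (7,5).
By the shoelace formula its area is 8.00.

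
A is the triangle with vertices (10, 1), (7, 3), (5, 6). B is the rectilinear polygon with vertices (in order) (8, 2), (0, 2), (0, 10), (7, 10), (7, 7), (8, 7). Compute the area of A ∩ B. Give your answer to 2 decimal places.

1.83

The intersection is the polygon with vertices (7,3), (5,6), (8,3), (8,2.333).
By the shoelace formula its area is 1.83.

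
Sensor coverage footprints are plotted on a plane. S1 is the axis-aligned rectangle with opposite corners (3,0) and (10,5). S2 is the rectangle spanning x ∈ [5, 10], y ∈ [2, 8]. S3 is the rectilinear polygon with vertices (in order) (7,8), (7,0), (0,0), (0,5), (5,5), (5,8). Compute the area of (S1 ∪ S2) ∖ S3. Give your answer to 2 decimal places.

|S1 ∪ S2| = 50.
|(S1 ∪ S2) ∩ S3| = 26.
|(S1 ∪ S2) ∖ S3| = 50 − 26 = 24.00.

24.00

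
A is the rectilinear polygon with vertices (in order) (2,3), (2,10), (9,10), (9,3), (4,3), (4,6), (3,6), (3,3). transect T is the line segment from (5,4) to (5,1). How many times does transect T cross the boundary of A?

The segment meets the boundary at (5,3).

1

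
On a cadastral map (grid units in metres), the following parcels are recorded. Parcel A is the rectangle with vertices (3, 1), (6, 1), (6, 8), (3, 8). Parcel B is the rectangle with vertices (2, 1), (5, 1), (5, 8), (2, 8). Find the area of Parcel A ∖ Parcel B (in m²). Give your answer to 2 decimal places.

7.00

|Parcel A∩Parcel B|: x∈[3,5], y∈[1,8] → 2·7 = 14.
|Parcel A| = 21.
|Parcel A ∖ Parcel B| = |Parcel A| − |Parcel A∩Parcel B| = 21 − 14 = 7.00.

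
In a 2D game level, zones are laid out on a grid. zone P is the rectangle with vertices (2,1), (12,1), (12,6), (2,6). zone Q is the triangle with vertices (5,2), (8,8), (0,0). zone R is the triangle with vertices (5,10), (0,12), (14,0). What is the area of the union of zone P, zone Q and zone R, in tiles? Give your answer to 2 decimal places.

By inclusion–exclusion:
Individual areas: |zone P| = 50, |zone Q| = 12, |zone R| = 16.
|zone P∩zone Q| = 9.75.
|zone P∩zone R| = 4.2921.
|zone Q∩zone R| = 0.6339.
|zone P∩zone Q∩zone R| = 0.
|zone P ∪ zone Q ∪ zone R| = 78 − 14.676 + 0 = 63.32.

63.32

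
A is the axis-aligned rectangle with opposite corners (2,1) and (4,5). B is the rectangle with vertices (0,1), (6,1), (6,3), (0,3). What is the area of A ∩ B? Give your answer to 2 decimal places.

4.00

|A∩B|: x∈[2,4], y∈[1,3] → 2·2 = 4.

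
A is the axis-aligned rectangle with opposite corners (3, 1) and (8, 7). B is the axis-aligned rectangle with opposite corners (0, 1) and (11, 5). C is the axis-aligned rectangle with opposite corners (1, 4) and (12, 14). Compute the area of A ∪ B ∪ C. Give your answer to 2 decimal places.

144.00

By inclusion–exclusion:
Individual areas: |A| = 30, |B| = 44, |C| = 110.
|A∩B|: x∈[3,8], y∈[1,5] → 5·4 = 20.
|A∩C|: x∈[3,8], y∈[4,7] → 5·3 = 15.
|B∩C|: x∈[1,11], y∈[4,5] → 10·1 = 10.
|A∩B∩C| = 5.
|A ∪ B ∪ C| = 184 − 45 + 5 = 144.00.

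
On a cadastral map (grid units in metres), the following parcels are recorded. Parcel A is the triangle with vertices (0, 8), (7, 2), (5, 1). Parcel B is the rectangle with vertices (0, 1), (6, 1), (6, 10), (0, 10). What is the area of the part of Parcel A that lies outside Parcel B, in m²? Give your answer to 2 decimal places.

0.68

|Parcel A| = 9.5, |Parcel A∩Parcel B| = 8.8214.
|Parcel A ∖ Parcel B| = |Parcel A| − |Parcel A∩Parcel B| = 9.5 − 8.8214 = 0.68.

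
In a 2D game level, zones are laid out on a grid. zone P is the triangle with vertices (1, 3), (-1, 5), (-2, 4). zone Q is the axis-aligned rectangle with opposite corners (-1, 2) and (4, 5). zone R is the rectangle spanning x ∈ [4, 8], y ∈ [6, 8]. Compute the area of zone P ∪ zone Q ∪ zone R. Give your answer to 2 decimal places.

By inclusion–exclusion:
Individual areas: |zone P| = 2, |zone Q| = 15, |zone R| = 8.
|zone P∩zone Q| = 1.3333.
|zone P∩zone R| = 0.
|zone Q∩zone R| = 0 (no overlap).
|zone P∩zone Q∩zone R| = 0.
|zone P ∪ zone Q ∪ zone R| = 25 − 1.3333 + 0 = 23.67.

23.67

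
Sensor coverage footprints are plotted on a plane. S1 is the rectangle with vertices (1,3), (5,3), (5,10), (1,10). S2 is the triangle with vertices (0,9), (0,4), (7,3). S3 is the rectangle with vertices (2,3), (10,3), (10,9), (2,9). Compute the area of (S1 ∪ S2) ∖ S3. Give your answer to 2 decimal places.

14.64

|S1 ∪ S2| = 34.0714.
|(S1 ∪ S2) ∩ S3| = 19.4286.
|(S1 ∪ S2) ∖ S3| = 34.0714 − 19.4286 = 14.64.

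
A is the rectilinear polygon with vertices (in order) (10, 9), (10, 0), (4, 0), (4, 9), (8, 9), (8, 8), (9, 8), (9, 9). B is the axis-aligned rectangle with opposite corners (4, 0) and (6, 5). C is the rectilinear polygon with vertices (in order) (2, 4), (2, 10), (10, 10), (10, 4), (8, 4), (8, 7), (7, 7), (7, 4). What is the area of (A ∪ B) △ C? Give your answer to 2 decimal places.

|A ∪ B| = 53.
|(A ∪ B) ∩ C| = 26.
|(A ∪ B) △ C| = 53 + 45 − 52 = 46.00.

46.00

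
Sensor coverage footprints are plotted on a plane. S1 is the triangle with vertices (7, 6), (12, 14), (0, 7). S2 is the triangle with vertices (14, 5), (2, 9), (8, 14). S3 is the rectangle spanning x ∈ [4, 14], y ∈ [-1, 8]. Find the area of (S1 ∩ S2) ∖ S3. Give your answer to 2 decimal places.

|S1 ∩ S2| = 17.0855.
|(S1 ∩ S2) ∩ S3| = 1.4569.
|(S1 ∩ S2) ∖ S3| = 17.0855 − 1.4569 = 15.63.

15.63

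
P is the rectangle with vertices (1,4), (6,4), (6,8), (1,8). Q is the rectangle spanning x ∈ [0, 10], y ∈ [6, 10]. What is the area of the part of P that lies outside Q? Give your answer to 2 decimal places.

10.00

|P∩Q|: x∈[1,6], y∈[6,8] → 5·2 = 10.
|P| = 20.
|P ∖ Q| = |P| − |P∩Q| = 20 − 10 = 10.00.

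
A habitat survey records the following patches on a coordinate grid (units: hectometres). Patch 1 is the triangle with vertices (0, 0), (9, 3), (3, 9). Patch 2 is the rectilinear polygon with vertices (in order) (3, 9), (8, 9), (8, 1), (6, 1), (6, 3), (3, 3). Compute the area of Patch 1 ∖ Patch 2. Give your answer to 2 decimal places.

17.17

|Patch 1| = 36, |Patch 1∩Patch 2| = 18.8333.
|Patch 1 ∖ Patch 2| = |Patch 1| − |Patch 1∩Patch 2| = 36 − 18.8333 = 17.17.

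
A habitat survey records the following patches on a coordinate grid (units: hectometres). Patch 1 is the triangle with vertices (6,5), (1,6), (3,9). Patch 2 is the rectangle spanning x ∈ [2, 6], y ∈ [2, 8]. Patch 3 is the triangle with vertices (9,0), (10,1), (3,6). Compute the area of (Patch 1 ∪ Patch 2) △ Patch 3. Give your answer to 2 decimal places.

|Patch 1 ∪ Patch 2| = 25.5583.
|(Patch 1 ∪ Patch 2) ∩ Patch 3| = 1.2857.
|(Patch 1 ∪ Patch 2) △ Patch 3| = 25.5583 + 6 − 2.5714 = 28.99.

28.99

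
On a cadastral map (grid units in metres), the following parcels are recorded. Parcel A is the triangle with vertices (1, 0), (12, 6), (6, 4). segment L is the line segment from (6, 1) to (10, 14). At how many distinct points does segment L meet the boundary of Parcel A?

2

The segment meets the boundary at (7.029,4.343), (6.639,3.076).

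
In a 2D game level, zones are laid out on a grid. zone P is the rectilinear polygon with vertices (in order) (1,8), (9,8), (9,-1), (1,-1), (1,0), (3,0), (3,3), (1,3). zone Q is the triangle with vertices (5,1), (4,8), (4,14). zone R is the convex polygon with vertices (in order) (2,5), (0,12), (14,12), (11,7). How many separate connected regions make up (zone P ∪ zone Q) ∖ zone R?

2

(zone P ∪ zone Q) ∖ zone R splits into 2 disjoint pieces (area 0.1538, area 49.1587).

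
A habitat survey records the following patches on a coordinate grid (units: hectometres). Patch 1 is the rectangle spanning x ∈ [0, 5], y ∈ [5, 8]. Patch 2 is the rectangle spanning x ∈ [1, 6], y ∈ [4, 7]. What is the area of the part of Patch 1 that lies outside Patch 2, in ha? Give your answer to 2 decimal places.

7.00

|Patch 1∩Patch 2|: x∈[1,5], y∈[5,7] → 4·2 = 8.
|Patch 1| = 15.
|Patch 1 ∖ Patch 2| = |Patch 1| − |Patch 1∩Patch 2| = 15 − 8 = 7.00.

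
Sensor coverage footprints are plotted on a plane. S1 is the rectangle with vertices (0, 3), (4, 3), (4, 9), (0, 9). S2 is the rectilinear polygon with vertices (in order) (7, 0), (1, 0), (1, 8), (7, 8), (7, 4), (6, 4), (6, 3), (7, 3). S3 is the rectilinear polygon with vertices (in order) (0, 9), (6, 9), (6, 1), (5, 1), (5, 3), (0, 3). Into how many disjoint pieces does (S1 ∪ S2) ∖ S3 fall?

(S1 ∪ S2) ∖ S3 splits into 2 disjoint pieces (area 4, area 16).

2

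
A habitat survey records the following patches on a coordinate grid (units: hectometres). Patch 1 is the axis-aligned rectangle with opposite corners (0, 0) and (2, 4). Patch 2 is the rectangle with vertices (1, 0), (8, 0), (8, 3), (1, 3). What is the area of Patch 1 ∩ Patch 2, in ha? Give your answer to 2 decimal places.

3.00

|Patch 1∩Patch 2|: x∈[1,2], y∈[0,3] → 1·3 = 3.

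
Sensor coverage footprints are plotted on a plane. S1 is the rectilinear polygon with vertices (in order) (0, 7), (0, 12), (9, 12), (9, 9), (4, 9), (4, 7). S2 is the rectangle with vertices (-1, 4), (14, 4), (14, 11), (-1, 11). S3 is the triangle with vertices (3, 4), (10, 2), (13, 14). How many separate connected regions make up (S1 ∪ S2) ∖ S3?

(S1 ∪ S2) ∖ S3 splits into 2 disjoint pieces (area 61.5, area 18.375).

2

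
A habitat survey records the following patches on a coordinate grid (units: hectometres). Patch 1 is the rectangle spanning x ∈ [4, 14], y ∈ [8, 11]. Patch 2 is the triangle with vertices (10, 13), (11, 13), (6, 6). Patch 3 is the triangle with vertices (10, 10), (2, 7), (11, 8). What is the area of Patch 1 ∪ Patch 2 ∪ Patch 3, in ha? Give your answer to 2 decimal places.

By inclusion–exclusion:
Individual areas: |Patch 1| = 30, |Patch 2| = 3.5, |Patch 3| = 9.5.
|Patch 1∩Patch 2| = 1.5.
|Patch 1∩Patch 3| = 6.3333.
|Patch 2∩Patch 3| = 0.6032.
|Patch 1∩Patch 2∩Patch 3| = 0.4903.
|Patch 1 ∪ Patch 2 ∪ Patch 3| = 43 − 8.4365 + 0.4903 = 35.05.

35.05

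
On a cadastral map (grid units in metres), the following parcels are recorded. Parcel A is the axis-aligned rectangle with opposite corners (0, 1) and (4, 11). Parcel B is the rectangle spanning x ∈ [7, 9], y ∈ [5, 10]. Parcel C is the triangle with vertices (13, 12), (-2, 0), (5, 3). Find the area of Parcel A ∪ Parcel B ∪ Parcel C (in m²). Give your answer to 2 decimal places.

By inclusion–exclusion:
Individual areas: |Parcel A| = 40, |Parcel B| = 10, |Parcel C| = 19.5.
|Parcel A∩Parcel B| = 0 (no overlap).
|Parcel A∩Parcel C| = 5.919.
|Parcel B∩Parcel C| = 3.25.
|Parcel A∩Parcel B∩Parcel C| = 0.
|Parcel A ∪ Parcel B ∪ Parcel C| = 69.5 − 9.169 + 0 = 60.33.

60.33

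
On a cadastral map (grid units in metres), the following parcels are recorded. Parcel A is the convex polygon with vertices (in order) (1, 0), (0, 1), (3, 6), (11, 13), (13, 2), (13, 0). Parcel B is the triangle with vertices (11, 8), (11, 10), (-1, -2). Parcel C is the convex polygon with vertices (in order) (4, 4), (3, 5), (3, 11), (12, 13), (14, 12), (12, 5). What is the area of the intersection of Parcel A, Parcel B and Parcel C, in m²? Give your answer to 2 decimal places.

The intersection is the polygon with vertices (11,10), (11,8), (6.588,4.324), (5.143,4.143).
By the shoelace formula its area is 8.12.

8.12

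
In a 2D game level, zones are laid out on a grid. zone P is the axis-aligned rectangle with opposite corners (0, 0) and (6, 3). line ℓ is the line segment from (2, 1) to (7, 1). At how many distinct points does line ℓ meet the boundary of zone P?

The segment meets the boundary at (6,1).

1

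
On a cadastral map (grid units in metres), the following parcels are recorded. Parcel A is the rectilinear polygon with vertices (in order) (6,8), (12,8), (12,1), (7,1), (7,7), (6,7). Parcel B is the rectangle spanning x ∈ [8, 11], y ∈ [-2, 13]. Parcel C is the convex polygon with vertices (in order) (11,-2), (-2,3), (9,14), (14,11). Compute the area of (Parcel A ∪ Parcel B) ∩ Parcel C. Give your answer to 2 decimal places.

|Parcel A ∪ Parcel B| = 60.
|(Parcel A ∪ Parcel B) ∩ Parcel C| = 58.03.

58.03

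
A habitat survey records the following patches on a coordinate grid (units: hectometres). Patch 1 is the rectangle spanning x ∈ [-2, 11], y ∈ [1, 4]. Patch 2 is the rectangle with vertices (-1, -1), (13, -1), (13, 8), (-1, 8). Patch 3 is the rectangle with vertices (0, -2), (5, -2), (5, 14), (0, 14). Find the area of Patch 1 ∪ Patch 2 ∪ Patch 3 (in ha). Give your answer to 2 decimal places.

164.00

By inclusion–exclusion:
Individual areas: |Patch 1| = 39, |Patch 2| = 126, |Patch 3| = 80.
|Patch 1∩Patch 2|: x∈[-1,11], y∈[1,4] → 12·3 = 36.
|Patch 1∩Patch 3|: x∈[0,5], y∈[1,4] → 5·3 = 15.
|Patch 2∩Patch 3|: x∈[0,5], y∈[-1,8] → 5·9 = 45.
|Patch 1∩Patch 2∩Patch 3| = 15.
|Patch 1 ∪ Patch 2 ∪ Patch 3| = 245 − 96 + 15 = 164.00.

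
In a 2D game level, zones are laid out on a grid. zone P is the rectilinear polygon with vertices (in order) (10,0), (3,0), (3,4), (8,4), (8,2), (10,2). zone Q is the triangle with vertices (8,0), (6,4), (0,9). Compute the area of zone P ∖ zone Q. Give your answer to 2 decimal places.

20.89

|zone P| = 24, |zone P∩zone Q| = 3.1111.
|zone P ∖ zone Q| = |zone P| − |zone P∩zone Q| = 24 − 3.1111 = 20.89.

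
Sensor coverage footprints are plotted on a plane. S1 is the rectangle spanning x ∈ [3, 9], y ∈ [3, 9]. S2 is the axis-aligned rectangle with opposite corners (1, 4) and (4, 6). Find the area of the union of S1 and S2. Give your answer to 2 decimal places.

40.00

By inclusion–exclusion:
Individual areas: |S1| = 36, |S2| = 6.
|S1∩S2|: x∈[3,4], y∈[4,6] → 1·2 = 2.
|S1 ∪ S2| = 42 − 2 = 40.00.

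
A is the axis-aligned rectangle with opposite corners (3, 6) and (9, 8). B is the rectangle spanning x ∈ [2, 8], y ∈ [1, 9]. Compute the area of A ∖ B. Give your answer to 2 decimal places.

2.00

|A∩B|: x∈[3,8], y∈[6,8] → 5·2 = 10.
|A| = 12.
|A ∖ B| = |A| − |A∩B| = 12 − 10 = 2.00.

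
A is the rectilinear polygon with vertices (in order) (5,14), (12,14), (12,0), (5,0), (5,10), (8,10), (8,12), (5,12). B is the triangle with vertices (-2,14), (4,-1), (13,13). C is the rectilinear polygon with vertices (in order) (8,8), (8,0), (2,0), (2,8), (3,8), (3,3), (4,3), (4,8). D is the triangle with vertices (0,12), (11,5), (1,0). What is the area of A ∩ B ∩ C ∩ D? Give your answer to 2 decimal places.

13.41

The intersection is the polygon with vertices (5,8), (6.286,8), (8,6.909), (8,5.222), (6.368,2.684), (5,2).
By the shoelace formula its area is 13.41.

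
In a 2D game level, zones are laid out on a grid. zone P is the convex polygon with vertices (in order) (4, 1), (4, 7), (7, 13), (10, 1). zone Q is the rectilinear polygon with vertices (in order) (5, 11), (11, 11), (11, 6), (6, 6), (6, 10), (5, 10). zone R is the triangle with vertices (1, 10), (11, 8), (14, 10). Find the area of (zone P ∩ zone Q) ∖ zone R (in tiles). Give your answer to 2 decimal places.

|zone P ∩ zone Q| = 10.875.
|(zone P ∩ zone Q) ∩ zone R| = 2.2961.
|(zone P ∩ zone Q) ∖ zone R| = 10.875 − 2.2961 = 8.58.

8.58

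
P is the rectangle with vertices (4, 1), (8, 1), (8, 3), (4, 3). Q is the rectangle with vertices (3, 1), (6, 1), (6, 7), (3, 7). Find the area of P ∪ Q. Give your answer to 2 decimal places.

By inclusion–exclusion:
Individual areas: |P| = 8, |Q| = 18.
|P∩Q|: x∈[4,6], y∈[1,3] → 2·2 = 4.
|P ∪ Q| = 26 − 4 = 22.00.

22.00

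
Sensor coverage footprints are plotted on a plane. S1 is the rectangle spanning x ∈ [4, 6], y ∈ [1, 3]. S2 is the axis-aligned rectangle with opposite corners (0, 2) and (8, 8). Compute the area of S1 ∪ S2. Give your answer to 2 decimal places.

By inclusion–exclusion:
Individual areas: |S1| = 4, |S2| = 48.
|S1∩S2|: x∈[4,6], y∈[2,3] → 2·1 = 2.
|S1 ∪ S2| = 52 − 2 = 50.00.

50.00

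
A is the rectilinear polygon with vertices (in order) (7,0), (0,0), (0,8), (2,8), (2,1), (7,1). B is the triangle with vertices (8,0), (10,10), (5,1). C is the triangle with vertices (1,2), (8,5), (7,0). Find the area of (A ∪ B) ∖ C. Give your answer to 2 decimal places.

28.58

|A ∪ B| = 36.3333.
|(A ∪ B) ∩ C| = 7.756.
|(A ∪ B) ∖ C| = 36.3333 − 7.756 = 28.58.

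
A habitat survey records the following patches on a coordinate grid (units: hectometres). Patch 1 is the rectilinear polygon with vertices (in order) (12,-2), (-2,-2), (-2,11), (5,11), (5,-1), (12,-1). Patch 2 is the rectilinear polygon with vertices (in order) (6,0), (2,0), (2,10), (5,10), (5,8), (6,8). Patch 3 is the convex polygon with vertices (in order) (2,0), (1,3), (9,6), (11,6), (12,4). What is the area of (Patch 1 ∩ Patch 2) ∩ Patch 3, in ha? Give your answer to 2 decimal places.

The region (Patch 1 ∩ Patch 2) ∩ Patch 3 is the polygon with vertices (5,1.2), (2,0), (2,3.375), (5,4.5).
By the shoelace formula its area is 10.01.

10.01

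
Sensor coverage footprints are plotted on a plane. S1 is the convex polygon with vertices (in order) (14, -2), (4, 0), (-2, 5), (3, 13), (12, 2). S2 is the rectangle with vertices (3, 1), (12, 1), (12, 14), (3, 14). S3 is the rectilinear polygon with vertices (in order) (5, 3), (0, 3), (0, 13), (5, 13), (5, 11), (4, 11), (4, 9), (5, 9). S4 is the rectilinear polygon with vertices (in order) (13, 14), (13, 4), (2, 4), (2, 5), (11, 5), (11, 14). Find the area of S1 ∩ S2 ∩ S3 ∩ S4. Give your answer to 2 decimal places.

The intersection is the polygon with vertices (5,4), (3,4), (3,5), (5,5).
By the shoelace formula its area is 2.00.

2.00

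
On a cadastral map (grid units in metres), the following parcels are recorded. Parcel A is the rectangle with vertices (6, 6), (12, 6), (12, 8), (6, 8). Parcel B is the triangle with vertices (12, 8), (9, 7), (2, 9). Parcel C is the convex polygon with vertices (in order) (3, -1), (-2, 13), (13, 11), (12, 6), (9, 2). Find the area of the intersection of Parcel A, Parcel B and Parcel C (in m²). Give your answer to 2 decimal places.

The intersection is the polygon with vertices (12,8), (9,7), (6,7.857), (6,8).
By the shoelace formula its area is 3.21.

3.21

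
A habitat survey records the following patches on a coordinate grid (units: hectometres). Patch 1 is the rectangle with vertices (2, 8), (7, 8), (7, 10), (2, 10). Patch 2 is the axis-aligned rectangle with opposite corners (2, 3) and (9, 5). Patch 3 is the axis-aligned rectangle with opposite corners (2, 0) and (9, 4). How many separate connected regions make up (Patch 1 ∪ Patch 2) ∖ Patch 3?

(Patch 1 ∪ Patch 2) ∖ Patch 3 splits into 2 disjoint pieces (area 10, area 7).

2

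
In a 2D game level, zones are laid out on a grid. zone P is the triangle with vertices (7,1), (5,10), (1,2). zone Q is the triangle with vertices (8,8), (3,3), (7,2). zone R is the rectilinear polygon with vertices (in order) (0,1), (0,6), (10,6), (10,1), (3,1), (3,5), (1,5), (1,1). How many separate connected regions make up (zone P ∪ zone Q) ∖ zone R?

(zone P ∪ zone Q) ∖ zone R splits into 3 disjoint pieces (area 4.0833, area 5.7778, area 1.6667).

3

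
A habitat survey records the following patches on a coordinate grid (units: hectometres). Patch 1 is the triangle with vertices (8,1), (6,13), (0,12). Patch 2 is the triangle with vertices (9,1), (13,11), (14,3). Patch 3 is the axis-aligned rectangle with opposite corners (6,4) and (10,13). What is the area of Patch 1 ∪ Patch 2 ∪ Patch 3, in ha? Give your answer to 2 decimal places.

87.25

By inclusion–exclusion:
Individual areas: |Patch 1| = 37, |Patch 2| = 21, |Patch 3| = 36.
|Patch 1∩Patch 2| = 0.
|Patch 1∩Patch 3| = 6.75.
|Patch 2∩Patch 3| = 0.
|Patch 1∩Patch 2∩Patch 3| = 0.
|Patch 1 ∪ Patch 2 ∪ Patch 3| = 94 − 6.75 + 0 = 87.25.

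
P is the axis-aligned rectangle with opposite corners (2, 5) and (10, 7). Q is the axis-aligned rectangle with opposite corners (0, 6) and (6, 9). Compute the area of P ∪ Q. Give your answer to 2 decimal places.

By inclusion–exclusion:
Individual areas: |P| = 16, |Q| = 18.
|P∩Q|: x∈[2,6], y∈[6,7] → 4·1 = 4.
|P ∪ Q| = 34 − 4 = 30.00.

30.00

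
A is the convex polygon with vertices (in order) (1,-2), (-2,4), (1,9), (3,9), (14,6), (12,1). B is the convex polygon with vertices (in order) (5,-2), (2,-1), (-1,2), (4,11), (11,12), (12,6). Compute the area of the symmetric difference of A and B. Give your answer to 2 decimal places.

|A| = 115.5, |B| = 111, |A∩B| = 79.6518.
|A △ B| = |A| + |B| − 2·|A∩B| = 115.5 + 111 − 159.3036 = 67.20.

67.20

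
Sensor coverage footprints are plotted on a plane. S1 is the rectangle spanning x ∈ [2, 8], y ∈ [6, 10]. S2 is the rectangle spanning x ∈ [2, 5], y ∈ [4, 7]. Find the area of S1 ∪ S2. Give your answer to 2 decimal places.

30.00

By inclusion–exclusion:
Individual areas: |S1| = 24, |S2| = 9.
|S1∩S2|: x∈[2,5], y∈[6,7] → 3·1 = 3.
|S1 ∪ S2| = 33 − 3 = 30.00.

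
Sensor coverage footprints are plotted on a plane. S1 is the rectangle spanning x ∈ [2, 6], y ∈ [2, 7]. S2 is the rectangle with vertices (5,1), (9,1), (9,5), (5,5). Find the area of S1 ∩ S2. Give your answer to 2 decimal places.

3.00

|S1∩S2|: x∈[5,6], y∈[2,5] → 1·3 = 3.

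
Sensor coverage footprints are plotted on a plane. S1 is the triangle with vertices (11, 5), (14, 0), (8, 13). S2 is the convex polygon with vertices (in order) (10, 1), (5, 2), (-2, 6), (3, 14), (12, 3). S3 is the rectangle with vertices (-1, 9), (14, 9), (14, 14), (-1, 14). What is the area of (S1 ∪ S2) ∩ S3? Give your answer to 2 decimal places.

|S1 ∪ S2| = 91.5.
|(S1 ∪ S2) ∩ S3| = 18.73.

18.73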